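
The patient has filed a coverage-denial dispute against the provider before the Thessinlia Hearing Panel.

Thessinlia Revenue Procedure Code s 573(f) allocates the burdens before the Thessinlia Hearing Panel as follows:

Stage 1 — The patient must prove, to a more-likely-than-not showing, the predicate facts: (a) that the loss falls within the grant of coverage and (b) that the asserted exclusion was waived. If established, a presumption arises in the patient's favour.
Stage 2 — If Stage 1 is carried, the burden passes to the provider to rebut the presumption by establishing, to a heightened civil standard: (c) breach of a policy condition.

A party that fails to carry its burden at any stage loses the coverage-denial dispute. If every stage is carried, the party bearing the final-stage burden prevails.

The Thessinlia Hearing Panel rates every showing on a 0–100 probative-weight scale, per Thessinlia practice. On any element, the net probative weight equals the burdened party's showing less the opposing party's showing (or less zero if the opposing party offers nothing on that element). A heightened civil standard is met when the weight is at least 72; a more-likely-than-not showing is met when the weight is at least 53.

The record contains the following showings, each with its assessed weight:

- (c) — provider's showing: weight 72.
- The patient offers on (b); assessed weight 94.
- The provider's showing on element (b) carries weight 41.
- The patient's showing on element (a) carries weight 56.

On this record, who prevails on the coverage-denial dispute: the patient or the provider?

Stage 1 (patient, a more-likely-than-not showing, weight is at least 53): (a) 56 ≥ 53 — meets; (b) net 94−41=53 ≥ 53 — meets.
  Stage 1 carried; the burden shifts to the provider.
Stage 2 (provider, a heightened civil standard, weight is at least 72): (c) 72 ≥ 72 — meets.
  Stage 2 carried; the final stage is satisfied.
Every stage carried; the provider prevails.

provider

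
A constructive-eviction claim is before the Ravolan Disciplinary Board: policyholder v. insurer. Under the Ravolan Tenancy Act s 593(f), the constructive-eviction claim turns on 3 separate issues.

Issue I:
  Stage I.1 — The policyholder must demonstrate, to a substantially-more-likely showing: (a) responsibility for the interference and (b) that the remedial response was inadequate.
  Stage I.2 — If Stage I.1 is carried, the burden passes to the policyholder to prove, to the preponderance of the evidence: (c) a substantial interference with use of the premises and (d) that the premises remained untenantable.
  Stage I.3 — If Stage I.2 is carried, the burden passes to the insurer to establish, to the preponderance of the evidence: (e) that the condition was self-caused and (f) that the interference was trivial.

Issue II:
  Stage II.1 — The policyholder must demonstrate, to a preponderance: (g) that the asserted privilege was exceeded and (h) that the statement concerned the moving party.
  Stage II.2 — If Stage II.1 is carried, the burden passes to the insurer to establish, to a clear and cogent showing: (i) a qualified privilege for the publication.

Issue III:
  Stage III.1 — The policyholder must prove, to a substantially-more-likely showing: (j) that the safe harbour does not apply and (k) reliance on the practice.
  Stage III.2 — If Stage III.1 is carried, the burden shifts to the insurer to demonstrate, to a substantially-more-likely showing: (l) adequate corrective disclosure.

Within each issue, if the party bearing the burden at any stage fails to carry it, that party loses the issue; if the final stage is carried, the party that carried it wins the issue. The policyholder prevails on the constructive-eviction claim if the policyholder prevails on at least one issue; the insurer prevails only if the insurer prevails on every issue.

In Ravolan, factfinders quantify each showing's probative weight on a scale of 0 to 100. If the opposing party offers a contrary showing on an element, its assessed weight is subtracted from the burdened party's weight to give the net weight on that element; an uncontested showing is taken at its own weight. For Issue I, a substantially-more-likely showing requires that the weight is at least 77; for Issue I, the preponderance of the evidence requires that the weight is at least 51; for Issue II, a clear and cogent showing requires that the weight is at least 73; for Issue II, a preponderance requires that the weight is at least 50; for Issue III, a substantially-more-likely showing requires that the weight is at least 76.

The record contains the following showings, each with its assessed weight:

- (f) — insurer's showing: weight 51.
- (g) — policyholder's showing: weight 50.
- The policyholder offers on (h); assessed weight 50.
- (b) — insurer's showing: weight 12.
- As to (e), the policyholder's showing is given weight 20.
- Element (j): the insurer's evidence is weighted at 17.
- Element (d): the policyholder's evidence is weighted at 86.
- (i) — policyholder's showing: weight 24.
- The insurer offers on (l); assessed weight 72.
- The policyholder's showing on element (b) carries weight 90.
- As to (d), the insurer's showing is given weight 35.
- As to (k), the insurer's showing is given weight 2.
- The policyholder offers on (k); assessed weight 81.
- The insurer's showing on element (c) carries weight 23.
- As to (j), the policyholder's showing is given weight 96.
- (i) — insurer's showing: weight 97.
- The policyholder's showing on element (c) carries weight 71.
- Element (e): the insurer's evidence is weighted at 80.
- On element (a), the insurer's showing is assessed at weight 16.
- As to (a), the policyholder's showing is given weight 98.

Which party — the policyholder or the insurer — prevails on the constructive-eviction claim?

— Issue I —
At Stage I.1 the policyholder must meet a substantially-more-likely showing (weight is at least 77): on (a) the weight is 98 less the opposing 16 gives net 82, which does reach 77, so (a) meets the standard; on (b) the weight is 90 less the opposing 12 gives net 78, which does reach 77, so (b) meets the standard.
  Stage I.1 is satisfied; the policyholder continues to bear the burden.
At Stage I.2 the policyholder must meet the preponderance of the evidence (weight is at least 51): on (c) the weight is 71 less the opposing 23 gives net 48, which does not reach 51, so (c) does not meet the standard; on (d) the weight is 86 less the opposing 35 gives net 51, ≥ 51, so (d) meets the standard.
  Stage I.2 not carried; the policyholder fails its burden.
The insurer prevails on this issue.
— Issue II —
Stage II.1 (policyholder, a preponderance, weight is at least 50): (g) 50 ≥ 50 — meets; (h) 50 ≥ 50 — meets.
  All elements met. The burden passes to the insurer.
Stage II.2 (insurer, a clear and cogent showing, weight is at least 73): (i) net 97−24=73 ≥ 73 — meets.
  The insurer carries the last stage.
All stages carried — the insurer prevails on this issue.
— Issue III —
Stage III.1 (policyholder, a substantially-more-likely showing, weight is at least 76): (j) net 96−17=79 ≥ 76 — meets; (k) net 81−2=79 ≥ 76 — meets.
  All elements met. The burden passes to the insurer.
Stage III.2 (insurer, a substantially-more-likely showing, weight is at least 76): (l) 72 < 76 — fails.
  The insurer does not carry Stage III.2.
So the policyholder prevails on this issue.
Per-issue: Issue I → insurer; Issue II → insurer; Issue III → policyholder. The policyholder must prevail on at least one issue; overall, the policyholder prevails.

policyholder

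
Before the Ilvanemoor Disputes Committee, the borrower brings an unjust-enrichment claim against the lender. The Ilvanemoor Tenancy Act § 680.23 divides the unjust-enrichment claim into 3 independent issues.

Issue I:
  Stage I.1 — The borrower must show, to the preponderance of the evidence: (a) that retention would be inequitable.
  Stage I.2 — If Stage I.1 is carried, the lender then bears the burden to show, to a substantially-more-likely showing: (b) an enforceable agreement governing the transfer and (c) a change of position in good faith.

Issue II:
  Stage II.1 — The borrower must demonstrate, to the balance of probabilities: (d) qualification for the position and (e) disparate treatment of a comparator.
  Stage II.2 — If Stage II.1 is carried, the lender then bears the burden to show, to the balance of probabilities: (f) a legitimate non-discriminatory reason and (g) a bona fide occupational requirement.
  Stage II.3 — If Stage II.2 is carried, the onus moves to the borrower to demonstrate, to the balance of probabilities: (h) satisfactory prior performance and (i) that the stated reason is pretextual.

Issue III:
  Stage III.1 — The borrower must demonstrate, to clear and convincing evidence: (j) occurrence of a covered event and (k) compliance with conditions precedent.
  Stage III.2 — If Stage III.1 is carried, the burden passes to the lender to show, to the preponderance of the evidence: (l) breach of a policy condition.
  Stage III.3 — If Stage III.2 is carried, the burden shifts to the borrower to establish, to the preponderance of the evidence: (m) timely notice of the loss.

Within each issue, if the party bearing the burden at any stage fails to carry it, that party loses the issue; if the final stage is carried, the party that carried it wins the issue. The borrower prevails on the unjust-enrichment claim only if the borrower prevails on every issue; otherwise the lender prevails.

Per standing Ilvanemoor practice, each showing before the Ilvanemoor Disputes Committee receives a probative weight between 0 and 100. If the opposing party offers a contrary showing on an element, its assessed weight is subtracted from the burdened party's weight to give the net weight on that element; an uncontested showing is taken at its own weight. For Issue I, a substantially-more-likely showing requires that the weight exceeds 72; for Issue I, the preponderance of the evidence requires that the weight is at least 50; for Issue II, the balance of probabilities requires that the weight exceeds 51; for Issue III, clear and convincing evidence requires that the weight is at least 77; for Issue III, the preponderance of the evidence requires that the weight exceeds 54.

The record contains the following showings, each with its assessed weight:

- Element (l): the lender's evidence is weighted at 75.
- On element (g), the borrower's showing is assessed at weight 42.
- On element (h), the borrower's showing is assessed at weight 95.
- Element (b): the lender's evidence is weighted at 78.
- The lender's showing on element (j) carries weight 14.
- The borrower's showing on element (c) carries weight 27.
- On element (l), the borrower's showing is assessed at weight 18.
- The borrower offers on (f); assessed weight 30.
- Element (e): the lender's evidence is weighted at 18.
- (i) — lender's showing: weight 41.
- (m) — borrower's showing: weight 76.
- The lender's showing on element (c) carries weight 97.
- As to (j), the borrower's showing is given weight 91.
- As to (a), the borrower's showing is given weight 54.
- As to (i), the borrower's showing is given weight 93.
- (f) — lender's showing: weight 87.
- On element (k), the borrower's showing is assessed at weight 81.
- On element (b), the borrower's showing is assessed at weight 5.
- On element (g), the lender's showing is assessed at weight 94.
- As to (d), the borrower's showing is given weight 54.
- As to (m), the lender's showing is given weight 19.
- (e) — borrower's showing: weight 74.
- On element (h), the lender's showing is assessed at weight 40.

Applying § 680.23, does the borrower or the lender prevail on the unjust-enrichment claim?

borrower

— Issue I —
At Stage I.1 the borrower must meet the preponderance of the evidence (weight is at least 50): on (a) the weight is 54, which does reach 50, so (a) meets the standard.
  Stage I.1 carried; the burden shifts to the lender.
At Stage I.2 the lender must meet a substantially-more-likely showing (weight exceeds 72): on (b) the weight is 78 less the opposing 5 gives net 73, which does exceed 72, so (b) meets the standard; on (c) the weight is 97 less the opposing 27 gives net 70, which does not exceed 72, so (c) does not meet the standard.
  Not every element is met, so the lender fails to carry Stage I.2.
The analysis ends at Stage I.2; the borrower prevails on this issue.
— Issue II —
Stage II.1 (borrower, the balance of probabilities, weight exceeds 51): (d) 54 > 51 — meets; (e) net 74−18=56 > 51 — meets.
  All elements met. The burden passes to the lender.
Stage II.2 (lender, the balance of probabilities, weight exceeds 51): (f) net 87−30=57 > 51 — meets; (g) net 94−42=52 > 51 — meets.
  All elements met. The burden passes to the borrower.
Stage II.3 (borrower, the balance of probabilities, weight exceeds 51): (h) net 95−40=55 > 51 — meets; (i) net 93−41=52 > 51 — meets.
  All elements met at the final stage.
All stages carried — the borrower prevails on this issue.
— Issue III —
Stage III.1 — burden on borrower; standard: clear and convincing evidence (weight is at least 77).
    (j): 91 − 14 = 77 ≥ 77 [met]
    (k): 81 ≥ 77 [met]
  All elements met. The burden passes to the lender.
Stage III.2 — burden on lender; standard: the preponderance of the evidence (weight exceeds 54).
    (l): 75 − 18 = 57 > 54 [met]
  Stage III.2 carried; the burden shifts to the borrower.
Stage III.3 — burden on borrower; standard: the preponderance of the evidence (weight exceeds 54).
    (m): 76 − 19 = 57 > 54 [met]
  All elements met at the final stage.
Every stage carried; the borrower prevails on this issue.
Per-issue: Issue I → borrower; Issue II → borrower; Issue III → borrower. The borrower must prevail on every issue; overall, the borrower prevails.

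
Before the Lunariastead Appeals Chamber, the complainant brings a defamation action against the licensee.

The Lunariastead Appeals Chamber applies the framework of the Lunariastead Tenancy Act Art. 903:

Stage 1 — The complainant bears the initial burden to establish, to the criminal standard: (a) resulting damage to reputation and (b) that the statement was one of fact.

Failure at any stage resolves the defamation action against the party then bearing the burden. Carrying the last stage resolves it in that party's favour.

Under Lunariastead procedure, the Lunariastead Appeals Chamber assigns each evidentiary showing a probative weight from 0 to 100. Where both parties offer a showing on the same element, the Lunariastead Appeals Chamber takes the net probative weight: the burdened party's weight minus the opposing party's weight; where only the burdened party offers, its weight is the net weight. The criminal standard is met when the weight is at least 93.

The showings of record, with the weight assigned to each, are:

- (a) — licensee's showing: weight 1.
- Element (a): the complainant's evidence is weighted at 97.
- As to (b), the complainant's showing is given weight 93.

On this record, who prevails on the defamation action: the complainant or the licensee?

Stage 1 — burden on complainant; standard: the criminal standard (weight is at least 93).
    (a): 97 − 1 = 96 ≥ 93 [met]
    (b): 93 ≥ 93 [met]
  All elements met at the final stage.
With every stage satisfied, the complainant prevails.

complainant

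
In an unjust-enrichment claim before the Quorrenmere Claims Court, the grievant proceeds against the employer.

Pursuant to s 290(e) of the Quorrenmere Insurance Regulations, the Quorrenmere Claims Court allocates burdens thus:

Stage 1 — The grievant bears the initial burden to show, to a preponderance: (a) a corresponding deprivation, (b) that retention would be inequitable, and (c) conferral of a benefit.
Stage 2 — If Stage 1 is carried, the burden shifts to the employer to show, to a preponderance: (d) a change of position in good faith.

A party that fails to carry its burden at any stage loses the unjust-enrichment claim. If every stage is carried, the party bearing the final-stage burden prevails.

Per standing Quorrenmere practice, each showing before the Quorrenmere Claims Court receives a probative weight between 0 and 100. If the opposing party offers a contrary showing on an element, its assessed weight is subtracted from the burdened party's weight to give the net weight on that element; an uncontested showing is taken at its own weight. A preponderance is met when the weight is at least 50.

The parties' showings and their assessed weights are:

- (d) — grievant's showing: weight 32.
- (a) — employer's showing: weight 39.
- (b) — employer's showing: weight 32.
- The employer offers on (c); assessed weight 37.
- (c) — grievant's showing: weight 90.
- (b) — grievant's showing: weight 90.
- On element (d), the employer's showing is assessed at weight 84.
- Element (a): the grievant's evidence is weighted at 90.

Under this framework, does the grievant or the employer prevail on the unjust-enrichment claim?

At Stage 1 the grievant must meet a preponderance (weight is at least 50): on (a) the weight is 90 less the opposing 39 gives net 51, ≥ 50, so (a) meets the standard; on (b) the weight is 90 less the opposing 32 gives net 58, which does reach 50, so (b) meets the standard; on (c) the weight is 90 less the opposing 37 gives net 53, ≥ 50, so (c) meets the standard.
  Stage 1 is satisfied; the onus moves to the employer.
At Stage 2 the employer must meet a preponderance (weight is at least 50): on (d) the weight is 84 less the opposing 32 gives net 52, ≥ 50, so (d) meets the standard.
  Stage 2 carried; the final stage is satisfied.
All stages carried — the employer prevails.

employer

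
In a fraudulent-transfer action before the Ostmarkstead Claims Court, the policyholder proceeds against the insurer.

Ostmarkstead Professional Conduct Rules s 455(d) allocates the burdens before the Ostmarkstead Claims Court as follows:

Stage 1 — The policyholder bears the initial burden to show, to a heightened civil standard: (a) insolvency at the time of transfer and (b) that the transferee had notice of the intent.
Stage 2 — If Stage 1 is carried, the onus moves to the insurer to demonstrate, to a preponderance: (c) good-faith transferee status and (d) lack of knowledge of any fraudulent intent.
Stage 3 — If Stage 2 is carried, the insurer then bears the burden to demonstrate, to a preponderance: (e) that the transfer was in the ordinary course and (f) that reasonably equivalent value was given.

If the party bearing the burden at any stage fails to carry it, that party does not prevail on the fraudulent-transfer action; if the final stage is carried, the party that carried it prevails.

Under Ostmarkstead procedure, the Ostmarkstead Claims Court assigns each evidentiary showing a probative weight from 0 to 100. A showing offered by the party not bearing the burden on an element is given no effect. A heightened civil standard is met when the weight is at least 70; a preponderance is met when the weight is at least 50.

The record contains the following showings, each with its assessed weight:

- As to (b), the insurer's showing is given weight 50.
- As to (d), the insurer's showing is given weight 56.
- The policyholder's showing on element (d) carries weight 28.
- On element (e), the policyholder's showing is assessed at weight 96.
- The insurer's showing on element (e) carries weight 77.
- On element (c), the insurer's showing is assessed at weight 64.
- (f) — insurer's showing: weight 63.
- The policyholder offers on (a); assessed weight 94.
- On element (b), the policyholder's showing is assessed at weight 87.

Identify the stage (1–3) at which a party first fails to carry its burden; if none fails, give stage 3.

Stage 1 — burden on policyholder; standard: a heightened civil standard (weight is at least 70).
    (a): 94 ≥ 70 [met]
    (b): 87 (insurer's 50 disregarded) ≥ 70 [met]
  The policyholder carries Stage 1; the insurer now bears the burden.
Stage 2 — burden on insurer; standard: a preponderance (weight is at least 50).
    (c): 64 ≥ 50 [met]
    (d): 56 (policyholder's 28 disregarded) ≥ 50 [met]
  Stage 2 is satisfied; the insurer continues to bear the burden.
Stage 3 — burden on insurer; standard: a preponderance (weight is at least 50).
    (e): 77 (policyholder's 96 disregarded) ≥ 50 [met]
    (f): 63 ≥ 50 [met]
  Stage 3 carried; the final stage is satisfied.
Every stage carried; the insurer prevails.

stage 3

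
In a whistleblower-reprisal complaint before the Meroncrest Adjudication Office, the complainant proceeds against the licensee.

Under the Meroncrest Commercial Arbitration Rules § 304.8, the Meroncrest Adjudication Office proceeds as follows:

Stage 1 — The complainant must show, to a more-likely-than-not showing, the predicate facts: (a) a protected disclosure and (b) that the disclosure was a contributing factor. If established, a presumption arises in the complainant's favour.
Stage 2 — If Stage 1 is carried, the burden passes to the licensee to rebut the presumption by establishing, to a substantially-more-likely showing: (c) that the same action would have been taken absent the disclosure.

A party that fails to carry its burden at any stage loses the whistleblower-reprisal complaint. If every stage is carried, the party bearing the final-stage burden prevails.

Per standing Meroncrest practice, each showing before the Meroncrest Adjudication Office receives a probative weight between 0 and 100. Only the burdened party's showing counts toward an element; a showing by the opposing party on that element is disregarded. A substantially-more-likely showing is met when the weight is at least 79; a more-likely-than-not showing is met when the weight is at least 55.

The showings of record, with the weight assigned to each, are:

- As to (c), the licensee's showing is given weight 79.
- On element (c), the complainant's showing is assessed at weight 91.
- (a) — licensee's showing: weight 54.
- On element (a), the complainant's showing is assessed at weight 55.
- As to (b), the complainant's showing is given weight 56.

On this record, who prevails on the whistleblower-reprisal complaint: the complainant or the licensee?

Stage 1 (complainant, a more-likely-than-not showing, weight is at least 55): (a) 55 (licensee's 54 disregarded) ≥ 55 — meets; (b) 56 ≥ 55 — meets.
  Stage 1 carried; the burden shifts to the licensee.
Stage 2 (licensee, a substantially-more-likely showing, weight is at least 79): (c) 79 (complainant's 91 disregarded) ≥ 79 — meets.
  The licensee carries the last stage.
Every stage carried; the licensee prevails.

licensee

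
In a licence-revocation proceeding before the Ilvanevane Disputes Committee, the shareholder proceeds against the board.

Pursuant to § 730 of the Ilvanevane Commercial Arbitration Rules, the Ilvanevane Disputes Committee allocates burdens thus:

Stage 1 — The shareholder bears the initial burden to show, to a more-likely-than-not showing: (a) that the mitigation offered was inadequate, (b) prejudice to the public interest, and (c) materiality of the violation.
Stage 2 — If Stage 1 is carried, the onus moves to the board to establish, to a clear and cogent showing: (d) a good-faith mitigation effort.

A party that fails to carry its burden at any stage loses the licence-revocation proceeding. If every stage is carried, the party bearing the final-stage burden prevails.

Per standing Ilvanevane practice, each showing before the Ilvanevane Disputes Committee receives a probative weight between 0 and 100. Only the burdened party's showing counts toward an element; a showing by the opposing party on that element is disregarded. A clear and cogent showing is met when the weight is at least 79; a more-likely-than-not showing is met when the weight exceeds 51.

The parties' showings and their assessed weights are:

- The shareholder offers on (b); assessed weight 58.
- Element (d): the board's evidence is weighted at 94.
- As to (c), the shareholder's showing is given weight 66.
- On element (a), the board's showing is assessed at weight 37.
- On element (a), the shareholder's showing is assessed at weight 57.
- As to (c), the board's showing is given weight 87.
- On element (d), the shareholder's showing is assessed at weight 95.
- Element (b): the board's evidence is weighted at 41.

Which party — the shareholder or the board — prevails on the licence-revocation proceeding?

Stage 1 (shareholder, a more-likely-than-not showing, weight exceeds 51): (a) 57 (board's 37 disregarded) > 51 — meets; (b) 58 (board's 41 disregarded) > 51 — meets; (c) 66 (board's 87 disregarded) > 51 — meets.
  All elements met. The burden passes to the board.
Stage 2 (board, a clear and cogent showing, weight is at least 79): (d) 94 (shareholder's 95 disregarded) ≥ 79 — meets.
  The board carries the last stage.
All stages carried — the board prevails.

board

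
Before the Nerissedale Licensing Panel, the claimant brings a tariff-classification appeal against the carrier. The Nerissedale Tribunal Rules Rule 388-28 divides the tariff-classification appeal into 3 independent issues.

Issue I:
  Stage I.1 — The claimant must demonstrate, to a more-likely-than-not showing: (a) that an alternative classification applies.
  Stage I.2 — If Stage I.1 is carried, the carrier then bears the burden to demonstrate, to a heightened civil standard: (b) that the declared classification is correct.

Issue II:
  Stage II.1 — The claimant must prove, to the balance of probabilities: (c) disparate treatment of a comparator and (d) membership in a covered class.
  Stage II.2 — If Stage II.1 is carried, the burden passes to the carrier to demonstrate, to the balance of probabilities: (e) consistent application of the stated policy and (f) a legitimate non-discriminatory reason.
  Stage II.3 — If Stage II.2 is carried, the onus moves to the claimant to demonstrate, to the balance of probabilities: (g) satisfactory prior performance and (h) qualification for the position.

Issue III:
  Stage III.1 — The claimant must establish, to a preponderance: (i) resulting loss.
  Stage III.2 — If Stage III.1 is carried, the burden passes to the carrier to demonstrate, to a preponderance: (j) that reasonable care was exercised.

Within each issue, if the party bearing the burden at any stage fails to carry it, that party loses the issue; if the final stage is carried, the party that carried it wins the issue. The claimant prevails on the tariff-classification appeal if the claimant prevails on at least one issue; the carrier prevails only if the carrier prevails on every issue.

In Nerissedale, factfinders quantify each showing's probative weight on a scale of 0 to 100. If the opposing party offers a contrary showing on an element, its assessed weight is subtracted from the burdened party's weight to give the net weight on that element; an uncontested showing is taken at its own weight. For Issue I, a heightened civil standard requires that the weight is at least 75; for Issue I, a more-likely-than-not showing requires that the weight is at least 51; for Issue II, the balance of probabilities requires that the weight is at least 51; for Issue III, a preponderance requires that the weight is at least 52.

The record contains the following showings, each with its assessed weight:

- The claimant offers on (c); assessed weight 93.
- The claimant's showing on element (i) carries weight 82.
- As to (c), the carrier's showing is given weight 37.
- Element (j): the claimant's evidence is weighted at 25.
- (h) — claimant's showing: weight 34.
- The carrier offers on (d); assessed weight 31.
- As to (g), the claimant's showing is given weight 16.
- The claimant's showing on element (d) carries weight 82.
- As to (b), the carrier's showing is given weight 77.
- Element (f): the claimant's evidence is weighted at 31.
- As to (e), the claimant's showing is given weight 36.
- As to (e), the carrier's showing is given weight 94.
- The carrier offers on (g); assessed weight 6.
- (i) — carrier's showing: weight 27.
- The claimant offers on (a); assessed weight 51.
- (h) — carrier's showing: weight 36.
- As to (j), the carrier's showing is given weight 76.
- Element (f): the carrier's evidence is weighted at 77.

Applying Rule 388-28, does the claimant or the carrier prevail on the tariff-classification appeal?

claimant

— Issue I —
At Stage I.1 the claimant must meet a more-likely-than-not showing (weight is at least 51): on (a) the weight is 51, which does reach 51, so (a) meets the standard.
  The claimant carries Stage I.1; the carrier now bears the burden.
At Stage I.2 the carrier must meet a heightened civil standard (weight is at least 75): on (b) the weight is 77, ≥ 75, so (b) meets the standard.
  The carrier carries the last stage.
With every stage satisfied, the carrier prevails on this issue.
— Issue II —
Stage II.1 (claimant, the balance of probabilities, weight is at least 51): (c) net 93−37=56 ≥ 51 — meets; (d) net 82−31=51 ≥ 51 — meets.
  Stage II.1 carried; the burden shifts to the carrier.
Stage II.2 (carrier, the balance of probabilities, weight is at least 51): (e) net 94−36=58 ≥ 51 — meets; (f) net 77−31=46 < 51 — fails.
  The carrier does not carry Stage II.2.
So the claimant prevails on this issue.
— Issue III —
Stage III.1 (claimant, a preponderance, weight is at least 52): (i) net 82−27=55 ≥ 52 — meets.
  The claimant carries Stage III.1; the carrier now bears the burden.
Stage III.2 (carrier, a preponderance, weight is at least 52): (j) net 76−25=51 < 52 — fails.
  Not every element is met, so the carrier fails to carry Stage III.2.
So the claimant prevails on this issue.
Per-issue: Issue I → carrier; Issue II → claimant; Issue III → claimant. The claimant must prevail on at least one issue; overall, the claimant prevails.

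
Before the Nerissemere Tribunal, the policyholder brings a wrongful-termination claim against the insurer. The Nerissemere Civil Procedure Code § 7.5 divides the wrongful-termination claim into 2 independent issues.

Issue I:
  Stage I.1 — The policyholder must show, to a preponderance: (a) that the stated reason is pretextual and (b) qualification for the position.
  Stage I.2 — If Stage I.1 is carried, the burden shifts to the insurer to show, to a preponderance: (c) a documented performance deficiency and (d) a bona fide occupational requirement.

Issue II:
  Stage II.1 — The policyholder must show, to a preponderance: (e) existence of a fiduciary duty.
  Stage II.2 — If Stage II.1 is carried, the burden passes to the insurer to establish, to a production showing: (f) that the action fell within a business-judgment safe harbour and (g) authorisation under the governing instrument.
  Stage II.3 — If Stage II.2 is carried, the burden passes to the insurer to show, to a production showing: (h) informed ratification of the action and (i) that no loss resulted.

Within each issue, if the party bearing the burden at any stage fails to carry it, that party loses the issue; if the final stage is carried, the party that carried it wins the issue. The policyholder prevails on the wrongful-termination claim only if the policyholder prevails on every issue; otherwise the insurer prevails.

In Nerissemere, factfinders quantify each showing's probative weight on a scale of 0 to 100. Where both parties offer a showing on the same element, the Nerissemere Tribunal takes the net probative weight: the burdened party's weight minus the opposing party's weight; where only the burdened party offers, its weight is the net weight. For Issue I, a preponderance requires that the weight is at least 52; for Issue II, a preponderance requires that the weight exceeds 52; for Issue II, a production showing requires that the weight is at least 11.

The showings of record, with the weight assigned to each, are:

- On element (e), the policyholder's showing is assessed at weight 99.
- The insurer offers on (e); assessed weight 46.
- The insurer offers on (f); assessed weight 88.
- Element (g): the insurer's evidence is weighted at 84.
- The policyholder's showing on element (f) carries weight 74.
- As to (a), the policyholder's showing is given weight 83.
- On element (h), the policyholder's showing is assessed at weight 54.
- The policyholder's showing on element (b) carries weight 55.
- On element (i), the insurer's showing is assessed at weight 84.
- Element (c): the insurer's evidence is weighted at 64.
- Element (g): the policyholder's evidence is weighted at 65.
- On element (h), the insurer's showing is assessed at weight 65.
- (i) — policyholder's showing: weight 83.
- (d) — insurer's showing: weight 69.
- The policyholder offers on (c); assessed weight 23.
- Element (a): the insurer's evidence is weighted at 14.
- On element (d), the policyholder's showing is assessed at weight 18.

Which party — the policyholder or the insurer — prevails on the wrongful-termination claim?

policyholder

— Issue I —
Stage I.1 (policyholder, a preponderance, weight is at least 52): (a) net 83−14=69 ≥ 52 — meets; (b) 55 ≥ 52 — meets.
  All elements met. The burden passes to the insurer.
Stage I.2 (insurer, a preponderance, weight is at least 52): (c) net 64−23=41 < 52 — fails; (d) net 69−18=51 < 52 — fails.
  The insurer does not carry Stage I.2.
The analysis ends at Stage I.2; the policyholder prevails on this issue.
— Issue II —
At Stage II.1 the policyholder must meet a preponderance (weight exceeds 52): on (e) the weight is 99 less the opposing 46 gives net 53, which does exceed 52, so (e) meets the standard.
  The policyholder carries Stage II.1; the insurer now bears the burden.
At Stage II.2 the insurer must meet a production showing (weight is at least 11): on (f) the weight is 88 less the opposing 74 gives net 14, which does reach 11, so (f) meets the standard; on (g) the weight is 84 less the opposing 65 gives net 19, ≥ 11, so (g) meets the standard.
  Stage II.2 is satisfied; the insurer continues to bear the burden.
At Stage II.3 the insurer must meet a production showing (weight is at least 11): on (h) the weight is 65 less the opposing 54 gives net 11, ≥ 11, so (h) meets the standard; on (i) the weight is 84 less the opposing 83 gives net 1, < 11, so (i) does not meet the standard.
  Not every element is met, so the insurer fails to carry Stage II.3.
The analysis ends at Stage II.3; the policyholder prevails on this issue.
Per-issue: Issue I → policyholder; Issue II → policyholder. The policyholder must prevail on every issue; overall, the policyholder prevails.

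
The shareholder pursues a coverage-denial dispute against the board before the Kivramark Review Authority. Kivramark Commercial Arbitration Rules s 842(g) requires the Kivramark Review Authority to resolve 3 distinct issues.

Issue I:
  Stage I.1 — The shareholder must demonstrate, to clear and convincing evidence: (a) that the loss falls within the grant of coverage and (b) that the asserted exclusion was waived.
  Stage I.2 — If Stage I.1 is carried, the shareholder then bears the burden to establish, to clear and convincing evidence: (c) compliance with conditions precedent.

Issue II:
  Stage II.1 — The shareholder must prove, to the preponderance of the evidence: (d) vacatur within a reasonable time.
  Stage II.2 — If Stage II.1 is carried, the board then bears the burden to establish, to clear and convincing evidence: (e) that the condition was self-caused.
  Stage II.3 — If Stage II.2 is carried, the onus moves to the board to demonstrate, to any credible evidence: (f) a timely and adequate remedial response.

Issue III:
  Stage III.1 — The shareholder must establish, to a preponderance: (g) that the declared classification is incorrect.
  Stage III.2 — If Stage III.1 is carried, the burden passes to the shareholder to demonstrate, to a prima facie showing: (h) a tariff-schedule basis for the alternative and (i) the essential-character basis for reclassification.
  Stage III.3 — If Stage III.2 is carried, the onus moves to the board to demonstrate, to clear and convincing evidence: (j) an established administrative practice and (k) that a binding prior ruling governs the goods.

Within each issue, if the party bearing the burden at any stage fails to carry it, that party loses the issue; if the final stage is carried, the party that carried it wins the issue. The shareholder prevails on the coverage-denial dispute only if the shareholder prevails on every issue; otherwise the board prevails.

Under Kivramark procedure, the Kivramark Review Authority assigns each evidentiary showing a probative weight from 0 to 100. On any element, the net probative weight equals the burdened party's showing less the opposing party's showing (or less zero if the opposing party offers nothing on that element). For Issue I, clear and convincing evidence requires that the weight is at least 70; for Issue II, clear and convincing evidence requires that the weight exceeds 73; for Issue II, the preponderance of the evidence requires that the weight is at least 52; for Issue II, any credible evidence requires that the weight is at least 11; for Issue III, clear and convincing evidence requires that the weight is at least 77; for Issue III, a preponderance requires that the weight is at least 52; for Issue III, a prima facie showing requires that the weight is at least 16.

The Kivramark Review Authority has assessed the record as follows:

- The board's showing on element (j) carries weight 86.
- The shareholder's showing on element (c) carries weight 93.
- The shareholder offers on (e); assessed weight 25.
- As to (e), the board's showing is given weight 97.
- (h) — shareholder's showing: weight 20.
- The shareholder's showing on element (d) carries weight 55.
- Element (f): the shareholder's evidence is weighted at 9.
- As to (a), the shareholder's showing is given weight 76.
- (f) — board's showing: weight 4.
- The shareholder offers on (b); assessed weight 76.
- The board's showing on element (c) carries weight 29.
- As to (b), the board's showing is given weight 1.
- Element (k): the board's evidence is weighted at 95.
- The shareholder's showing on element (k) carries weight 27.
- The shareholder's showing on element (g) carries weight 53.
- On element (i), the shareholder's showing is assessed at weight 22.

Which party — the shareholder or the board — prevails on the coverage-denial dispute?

— Issue I —
At Stage I.1 the shareholder must meet clear and convincing evidence (weight is at least 70): on (a) the weight is 76, ≥ 70, so (a) meets the standard; on (b) the weight is 76 less the opposing 1 gives net 75, which does reach 70, so (b) meets the standard.
  Stage I.1 is satisfied; the shareholder continues to bear the burden.
At Stage I.2 the shareholder must meet clear and convincing evidence (weight is at least 70): on (c) the weight is 93 less the opposing 29 gives net 64, < 70, so (c) does not meet the standard.
  The shareholder does not carry Stage I.2.
The analysis ends at Stage I.2; the board prevails on this issue.
— Issue II —
Stage II.1 — burden on shareholder; standard: the preponderance of the evidence (weight is at least 52).
    (d): 55 ≥ 52 [met]
  Stage II.1 is satisfied; the onus moves to the board.
Stage II.2 — burden on board; standard: clear and convincing evidence (weight exceeds 73).
    (e): 97 − 25 = 72 ≤ 73 [not met]
  Not every element is met, so the board fails to carry Stage II.2.
So the shareholder prevails on this issue.
— Issue III —
Stage III.1 (shareholder, a preponderance, weight is at least 52): (g) 53 ≥ 52 — meets.
  Stage III.1 is satisfied; the shareholder continues to bear the burden.
Stage III.2 (shareholder, a prima facie showing, weight is at least 16): (h) 20 ≥ 16 — meets; (i) 22 ≥ 16 — meets.
  The shareholder carries Stage III.2; the board now bears the burden.
Stage III.3 (board, clear and convincing evidence, weight is at least 77): (j) 86 ≥ 77 — meets; (k) net 95−27=68 < 77 — fails.
  The board does not carry Stage III.3.
The analysis ends at Stage III.3; the shareholder prevails on this issue.
Per-issue: Issue I → board; Issue II → shareholder; Issue III → shareholder. The shareholder must prevail on every issue; overall, the board prevails.

board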